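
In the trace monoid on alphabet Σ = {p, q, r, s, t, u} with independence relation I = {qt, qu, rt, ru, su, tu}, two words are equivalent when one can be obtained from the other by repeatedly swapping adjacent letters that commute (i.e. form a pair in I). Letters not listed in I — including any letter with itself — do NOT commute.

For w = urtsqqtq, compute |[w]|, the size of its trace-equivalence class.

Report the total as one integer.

drop 0:u onto floor
drop 1:r onto floor
drop 2:t onto floor
drop 3:s onto {1:r, 2:t}
drop 4:q onto {3:s}
drop 5:q onto {4:q}
drop 6:t onto {3:s}
drop 7:q onto {5:q}
ground layer = {0:u, 1:r, 2:t}
drop-orders for the pieces not yet dropped (sum over which currently-grounded one goes next):
  1 to go: {0} 1  {6} 1  {7} 1
  2 to go: {0,6} 2  {0,7} 2  {5,7} 1  {6,7} 2
  3 to go: {0,5,7} 3  {0,6,7} 6  {4,5,7} 1  {5,6,7} 3
  4 to go: {0,4,5,7} 4  {0,5,6,7} 12  {4,5,6,7} 4
  5 to go: {0,4,5,6,7} 20  {3,4,5,6,7} 4
  6 to go: {0,3,4,5,6,7} 24  {1,3,4,5,6,7} 4  {2,3,4,5,6,7} 4
  if 0:u drops first: 8 orders
  if 1:r drops first: 28 orders
  if 2:t drops first: 28 orders
heap linearizations: 64

64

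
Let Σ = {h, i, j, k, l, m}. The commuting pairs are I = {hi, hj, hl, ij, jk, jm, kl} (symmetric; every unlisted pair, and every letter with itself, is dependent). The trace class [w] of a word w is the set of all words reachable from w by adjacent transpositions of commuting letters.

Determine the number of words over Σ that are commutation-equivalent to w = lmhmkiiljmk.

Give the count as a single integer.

3

drop 0:l onto floor
drop 1:m onto {0:l}
drop 2:h onto {1:m}
drop 3:m onto {2:h}
drop 4:k onto {3:m}
drop 5:i onto {4:k}
drop 6:i onto {5:i}
drop 7:l onto {6:i}
drop 8:j onto {7:l}
drop 9:m onto {7:l}
drop 10:k onto {9:m}
ground layer = {0:l}
drop-orders for the pieces not yet dropped (sum over which currently-grounded one goes next):
  1 to go: {8} 1  {10} 1
  2 to go: {8,10} 2  {9,10} 1
  3 to go: {8,9,10} 3
  4 to go: {7,8,9,10} 3
  5 to go: {6,7,8,9,10} 3
  6 to go: {5,6,7,8,9,10} 3
  7 to go: {4,5,6,7,8,9,10} 3
  8 to go: {3,4,5,6,7,8,9,10} 3
  9 to go: {2,3,4,5,6,7,8,9,10} 3
  if 0:l drops first: 3 orders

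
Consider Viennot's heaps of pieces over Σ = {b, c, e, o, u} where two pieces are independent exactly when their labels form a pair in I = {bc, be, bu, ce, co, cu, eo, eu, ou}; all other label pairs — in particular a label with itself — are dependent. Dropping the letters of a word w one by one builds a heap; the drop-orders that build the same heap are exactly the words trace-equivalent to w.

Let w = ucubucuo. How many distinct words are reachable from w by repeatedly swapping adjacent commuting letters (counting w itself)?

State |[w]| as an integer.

drop 0:u onto floor
drop 1:c onto floor
drop 2:u onto {0:u}
drop 3:b onto floor
drop 4:u onto {2:u}
drop 5:c onto {1:c}
drop 6:u onto {4:u}
drop 7:o onto {3:b}
ground layer = {0:u, 1:c, 3:b}
drop-orders for the pieces not yet dropped (sum over which currently-grounded one goes next):
  1 to go: {5} 1  {6} 1  {7} 1
  2 to go: {1,5} 1  {3,7} 1  {4,6} 1  {5,6} 2  {5,7} 2  {6,7} 2
  3 to go: {1,5,6} 3  {1,5,7} 3  {2,4,6} 1  {3,5,7} 3  {3,6,7} 3  {4,5,6} 3  {4,6,7} 3  {5,6,7} 6
  4 to go: {0,2,4,6} 1  {1,3,5,7} 6  {1,4,5,6} 6  {1,5,6,7} 12  {2,4,5,6} 4  {2,4,6,7} 4  {3,4,6,7} 6  {3,5,6,7} 12  {4,5,6,7} 12
  5 to go: {0,2,4,5,6} 5  {0,2,4,6,7} 5  {1,2,4,5,6} 10  {1,3,5,6,7} 30  {1,4,5,6,7} 30  {2,3,4,6,7} 10  {2,4,5,6,7} 20  {3,4,5,6,7} 30
  6 to go: {0,1,2,4,5,6} 15  {0,2,3,4,6,7} 15  {0,2,4,5,6,7} 30  {1,2,4,5,6,7} 60  {1,3,4,5,6,7} 90  {2,3,4,5,6,7} 60
  if 0:u drops first: 210 orders
  if 1:c drops first: 105 orders
  if 3:b drops first: 105 orders
heap linearizations: 420

420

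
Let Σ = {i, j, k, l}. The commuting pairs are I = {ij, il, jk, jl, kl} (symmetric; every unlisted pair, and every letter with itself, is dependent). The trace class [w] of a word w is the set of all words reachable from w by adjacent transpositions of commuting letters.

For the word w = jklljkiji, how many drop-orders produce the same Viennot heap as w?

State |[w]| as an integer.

1260

drop 0:j onto floor
drop 1:k onto floor
drop 2:l onto floor
drop 3:l onto {2:l}
drop 4:j onto {0:j}
drop 5:k onto {1:k}
drop 6:i onto {5:k}
drop 7:j onto {4:j}
drop 8:i onto {6:i}
ground layer = {0:j, 1:k, 2:l}
drop-orders for the pieces not yet dropped (sum over which currently-grounded one goes next):
  1 to go: {3} 1  {7} 1  {8} 1
  2 to go: {2,3} 1  {3,7} 2  {3,8} 2  {4,7} 1  {6,8} 1  {7,8} 2
  3 to go: {0,4,7} 1  {2,3,7} 3  {2,3,8} 3  {3,4,7} 3  {3,6,8} 3  {3,7,8} 6  {4,7,8} 3  {5,6,8} 1  {6,7,8} 3
  4 to go: {0,3,4,7} 4  {0,4,7,8} 4  {1,5,6,8} 1  {2,3,4,7} 6  {2,3,6,8} 6  {2,3,7,8} 12  {3,4,7,8} 12  {3,5,6,8} 4  {3,6,7,8} 12  {4,6,7,8} 6  {5,6,7,8} 4
  5 to go: {0,2,3,4,7} 10  {0,3,4,7,8} 20  {0,4,6,7,8} 10  {1,3,5,6,8} 5  {1,5,6,7,8} 5  {2,3,4,7,8} 30  {2,3,5,6,8} 10  {2,3,6,7,8} 30  {3,4,6,7,8} 30  {3,5,6,7,8} 20  {4,5,6,7,8} 10
  6 to go: {0,2,3,4,7,8} 60  {0,3,4,6,7,8} 60  {0,4,5,6,7,8} 20  {1,2,3,5,6,8} 15  {1,3,5,6,7,8} 30  {1,4,5,6,7,8} 15  {2,3,4,6,7,8} 90  {2,3,5,6,7,8} 60  {3,4,5,6,7,8} 60
  7 to go: {0,1,4,5,6,7,8} 35  {0,2,3,4,6,7,8} 210  {0,3,4,5,6,7,8} 140  {1,2,3,5,6,7,8} 105  {1,3,4,5,6,7,8} 105  {2,3,4,5,6,7,8} 210
  if 0:j drops first: 420 orders
  if 1:k drops first: 560 orders
  if 2:l drops first: 280 orders
heap linearizations: 1260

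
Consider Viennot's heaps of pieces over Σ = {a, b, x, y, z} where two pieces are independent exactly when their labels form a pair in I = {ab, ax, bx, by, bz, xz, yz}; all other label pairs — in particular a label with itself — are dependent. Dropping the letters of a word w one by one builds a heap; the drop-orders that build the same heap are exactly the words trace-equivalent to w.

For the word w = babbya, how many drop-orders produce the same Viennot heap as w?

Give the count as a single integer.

20

drop 0:b onto floor
drop 1:a onto floor
drop 2:b onto {0:b}
drop 3:b onto {2:b}
drop 4:y onto {1:a}
drop 5:a onto {4:y}
ground layer = {0:b, 1:a}
drop-orders for the pieces not yet dropped (sum over which currently-grounded one goes next):
  1 to go: {3} 1  {5} 1
  2 to go: {2,3} 1  {3,5} 2  {4,5} 1
  3 to go: {0,2,3} 1  {1,4,5} 1  {2,3,5} 3  {3,4,5} 3
  4 to go: {0,2,3,5} 4  {1,3,4,5} 4  {2,3,4,5} 6
  if 0:b drops first: 10 orders
  if 1:a drops first: 10 orders
heap linearizations: 20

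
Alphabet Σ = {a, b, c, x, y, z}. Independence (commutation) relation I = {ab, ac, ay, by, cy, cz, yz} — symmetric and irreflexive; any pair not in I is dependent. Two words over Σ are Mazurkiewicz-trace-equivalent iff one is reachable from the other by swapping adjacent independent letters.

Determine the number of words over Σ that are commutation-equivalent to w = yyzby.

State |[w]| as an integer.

0(y) covers ∅
1(y) covers 0:y
2(z) covers ∅
3(b) covers 2:z
4(y) covers 1:y
floor of heap: 0:y, 2:z
completions by unplaced set U, small U first (add the entries for U minus each lowest piece of U):
  |U|=1: {3}:1  {4}:1
  |U|=2: {1,4}:1  {2,3}:1  {3,4}:2
  |U|=3: {0,1,4}:1  {1,3,4}:3  {2,3,4}:3
  start at 0(y): 6
  start at 2(z): 4
sum over floor = 10

10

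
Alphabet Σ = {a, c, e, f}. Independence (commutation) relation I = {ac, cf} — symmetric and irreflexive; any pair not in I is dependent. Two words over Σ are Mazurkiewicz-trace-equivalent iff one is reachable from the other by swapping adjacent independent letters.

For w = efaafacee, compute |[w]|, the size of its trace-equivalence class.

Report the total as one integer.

6

piece 0:e — minimal
piece 1:f rests on {0:e}
piece 2:a rests on {1:f}
piece 3:a rests on {2:a}
piece 4:f rests on {3:a}
piece 5:a rests on {4:f}
piece 6:c rests on {0:e}
piece 7:e rests on {5:a, 6:c}
piece 8:e rests on {7:e}
minimal pieces: {0:e}
ways to finish when only these pieces remain (= sum over removing one remaining piece with nothing left below it):
  1 left: {8}→1
  2 left: {7,8}→1
  3 left: {5,7,8}→1  {6,7,8}→1
  4 left: {4,5,7,8}→1  {5,6,7,8}→2
  5 left: {3,4,5,7,8}→1  {4,5,6,7,8}→3
  6 left: {2,3,4,5,7,8}→1  {3,4,5,6,7,8}→4
  7 left: {1,2,3,4,5,7,8}→1  {2,3,4,5,6,7,8}→5
  placing 0:e first → 6 extensions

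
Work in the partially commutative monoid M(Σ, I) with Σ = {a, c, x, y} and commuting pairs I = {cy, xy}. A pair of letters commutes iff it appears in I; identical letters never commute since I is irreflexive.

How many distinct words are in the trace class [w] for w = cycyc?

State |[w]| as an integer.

10

0(c) covers ∅
1(y) covers ∅
2(c) covers 0:c
3(y) covers 1:y
4(c) covers 2:c
floor of heap: 0:c, 1:y
completions by unplaced set U, small U first (add the entries for U minus each lowest piece of U):
  |U|=1: {3}:1  {4}:1
  |U|=2: {1,3}:1  {2,4}:1  {3,4}:2
  |U|=3: {0,2,4}:1  {1,3,4}:3  {2,3,4}:3
  start at 0(c): 6
  start at 1(y): 4
sum over floor = 10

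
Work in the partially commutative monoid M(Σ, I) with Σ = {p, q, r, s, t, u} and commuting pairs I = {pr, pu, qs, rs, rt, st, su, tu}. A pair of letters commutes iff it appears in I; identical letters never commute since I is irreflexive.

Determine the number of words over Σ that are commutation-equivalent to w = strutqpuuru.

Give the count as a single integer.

drop 0:s onto floor
drop 1:t onto floor
drop 2:r onto floor
drop 3:u onto {2:r}
drop 4:t onto {1:t}
drop 5:q onto {3:u, 4:t}
drop 6:p onto {0:s, 5:q}
drop 7:u onto {5:q}
drop 8:u onto {7:u}
drop 9:r onto {8:u}
drop 10:u onto {9:r}
ground layer = {0:s, 1:t, 2:r}
drop-orders for the pieces not yet dropped (sum over which currently-grounded one goes next):
  1 to go: {6} 1  {10} 1
  2 to go: {0,6} 1  {6,10} 2  {9,10} 1
  3 to go: {0,6,10} 3  {6,9,10} 3  {8,9,10} 1
  4 to go: {0,6,9,10} 6  {6,8,9,10} 4  {7,8,9,10} 1
  5 to go: {0,6,8,9,10} 10  {6,7,8,9,10} 5
  6 to go: {0,6,7,8,9,10} 15  {5,6,7,8,9,10} 5
  7 to go: {0,5,6,7,8,9,10} 20  {3,5,6,7,8,9,10} 5  {4,5,6,7,8,9,10} 5
  8 to go: {0,3,5,6,7,8,9,10} 25  {0,4,5,6,7,8,9,10} 25  {1,4,5,6,7,8,9,10} 5  {2,3,5,6,7,8,9,10} 5  {3,4,5,6,7,8,9,10} 10
  9 to go: {0,1,4,5,6,7,8,9,10} 30  {0,2,3,5,6,7,8,9,10} 30  {0,3,4,5,6,7,8,9,10} 60  {1,3,4,5,6,7,8,9,10} 15  {2,3,4,5,6,7,8,9,10} 15
  if 0:s drops first: 30 orders
  if 1:t drops first: 105 orders
  if 2:r drops first: 105 orders
heap linearizations: 240

240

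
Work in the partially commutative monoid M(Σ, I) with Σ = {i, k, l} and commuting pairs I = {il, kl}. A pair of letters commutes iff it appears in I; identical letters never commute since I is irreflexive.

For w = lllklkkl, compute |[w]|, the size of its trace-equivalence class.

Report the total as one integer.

56

#0=l has no predecessor
#1=l depends on [0:l]
#2=l depends on [1:l]
#3=k has no predecessor
#4=l depends on [2:l]
#5=k depends on [3:k]
#6=k depends on [5:k]
#7=l depends on [4:l]
sources: [0:l, 3:k]
N(rest) = Σ N(rest − s) over sources s of rest; N(one piece) = 1:
  size 1 → [6]=1  [7]=1
  size 2 → [4,7]=1  [5,6]=1  [6,7]=2
  size 3 → [2,4,7]=1  [3,5,6]=1  [4,6,7]=3  [5,6,7]=3
  size 4 → [1,2,4,7]=1  [2,4,6,7]=4  [3,5,6,7]=4  [4,5,6,7]=6
  size 5 → [0,1,2,4,7]=1  [1,2,4,6,7]=5  [2,4,5,6,7]=10  [3,4,5,6,7]=10
  size 6 → [0,1,2,4,6,7]=6  [1,2,4,5,6,7]=15  [2,3,4,5,6,7]=20
  first=0(l) contributes 35
  first=3(k) contributes 21
|[w]| = 56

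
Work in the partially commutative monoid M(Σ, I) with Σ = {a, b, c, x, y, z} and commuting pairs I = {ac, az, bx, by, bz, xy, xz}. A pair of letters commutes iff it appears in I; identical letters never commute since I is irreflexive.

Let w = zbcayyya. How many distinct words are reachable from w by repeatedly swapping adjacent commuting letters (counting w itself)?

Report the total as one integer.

#0=z has no predecessor
#1=b has no predecessor
#2=c depends on [0:z, 1:b]
#3=a depends on [1:b]
#4=y depends on [2:c, 3:a]
#5=y depends on [4:y]
#6=y depends on [5:y]
#7=a depends on [6:y]
sources: [0:z, 1:b]
N(rest) = Σ N(rest − s) over sources s of rest; N(one piece) = 1:
  size 1 → [7]=1
  size 2 → [6,7]=1
  size 3 → [5,6,7]=1
  size 4 → [4,5,6,7]=1
  size 5 → [2,4,5,6,7]=1  [3,4,5,6,7]=1
  size 6 → [0,2,4,5,6,7]=1  [2,3,4,5,6,7]=2
  first=0(z) contributes 2
  first=1(b) contributes 3
|[w]| = 5

5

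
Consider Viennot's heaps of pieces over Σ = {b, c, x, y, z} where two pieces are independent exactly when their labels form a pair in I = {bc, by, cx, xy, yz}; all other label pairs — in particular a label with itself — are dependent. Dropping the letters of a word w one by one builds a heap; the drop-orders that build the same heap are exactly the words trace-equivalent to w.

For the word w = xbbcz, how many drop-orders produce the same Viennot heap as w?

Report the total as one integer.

4

#0=x has no predecessor
#1=b depends on [0:x]
#2=b depends on [1:b]
#3=c has no predecessor
#4=z depends on [2:b, 3:c]
sources: [0:x, 3:c]
N(rest) = Σ N(rest − s) over sources s of rest; N(one piece) = 1:
  size 1 → [4]=1
  size 2 → [2,4]=1  [3,4]=1
  size 3 → [1,2,4]=1  [2,3,4]=2
  first=0(x) contributes 3
  first=3(c) contributes 1
|[w]| = 4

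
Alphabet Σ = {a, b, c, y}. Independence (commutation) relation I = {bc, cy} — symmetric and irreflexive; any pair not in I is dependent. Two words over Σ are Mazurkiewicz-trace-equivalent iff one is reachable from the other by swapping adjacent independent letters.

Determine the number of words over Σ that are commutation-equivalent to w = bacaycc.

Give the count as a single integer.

drop 0:b onto floor
drop 1:a onto {0:b}
drop 2:c onto {1:a}
drop 3:a onto {2:c}
drop 4:y onto {3:a}
drop 5:c onto {3:a}
drop 6:c onto {5:c}
ground layer = {0:b}
drop-orders for the pieces not yet dropped (sum over which currently-grounded one goes next):
  1 to go: {4} 1  {6} 1
  2 to go: {4,6} 2  {5,6} 1
  3 to go: {4,5,6} 3
  4 to go: {3,4,5,6} 3
  5 to go: {2,3,4,5,6} 3
  if 0:b drops first: 3 orders

3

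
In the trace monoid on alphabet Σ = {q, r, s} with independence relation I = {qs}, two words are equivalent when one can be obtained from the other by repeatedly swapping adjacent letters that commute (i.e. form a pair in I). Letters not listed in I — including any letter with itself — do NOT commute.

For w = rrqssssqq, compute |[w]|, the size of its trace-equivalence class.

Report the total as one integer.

35

0(r) covers ∅
1(r) covers 0:r
2(q) covers 1:r
3(s) covers 1:r
4(s) covers 3:s
5(s) covers 4:s
6(s) covers 5:s
7(q) covers 2:q
8(q) covers 7:q
floor of heap: 0:r
completions by unplaced set U, small U first (add the entries for U minus each lowest piece of U):
  |U|=1: {6}:1  {8}:1
  |U|=2: {5,6}:1  {6,8}:2  {7,8}:1
  |U|=3: {2,7,8}:1  {4,5,6}:1  {5,6,8}:3  {6,7,8}:3
  |U|=4: {2,6,7,8}:4  {3,4,5,6}:1  {4,5,6,8}:4  {5,6,7,8}:6
  |U|=5: {2,5,6,7,8}:10  {3,4,5,6,8}:5  {4,5,6,7,8}:10
  |U|=6: {2,4,5,6,7,8}:20  {3,4,5,6,7,8}:15
  |U|=7: {2,3,4,5,6,7,8}:35
  start at 0(r): 35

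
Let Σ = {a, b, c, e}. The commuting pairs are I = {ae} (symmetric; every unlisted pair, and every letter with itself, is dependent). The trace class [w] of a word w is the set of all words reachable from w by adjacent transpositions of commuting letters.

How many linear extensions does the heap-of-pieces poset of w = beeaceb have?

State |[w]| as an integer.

#0=b has no predecessor
#1=e depends on [0:b]
#2=e depends on [1:e]
#3=a depends on [0:b]
#4=c depends on [2:e, 3:a]
#5=e depends on [4:c]
#6=b depends on [5:e]
sources: [0:b]
N(rest) = Σ N(rest − s) over sources s of rest; N(one piece) = 1:
  size 1 → [6]=1
  size 2 → [5,6]=1
  size 3 → [4,5,6]=1
  size 4 → [2,4,5,6]=1  [3,4,5,6]=1
  size 5 → [1,2,4,5,6]=1  [2,3,4,5,6]=2
  first=0(b) contributes 3

3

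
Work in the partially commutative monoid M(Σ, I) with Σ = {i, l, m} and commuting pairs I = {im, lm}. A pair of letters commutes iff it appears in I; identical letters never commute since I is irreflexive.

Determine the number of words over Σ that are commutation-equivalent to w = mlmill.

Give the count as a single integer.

piece 0:m — minimal
piece 1:l — minimal
piece 2:m rests on {0:m}
piece 3:i rests on {1:l}
piece 4:l rests on {3:i}
piece 5:l rests on {4:l}
minimal pieces: {0:m, 1:l}
ways to finish when only these pieces remain (= sum over removing one remaining piece with nothing left below it):
  1 left: {2}→1  {5}→1
  2 left: {0,2}→1  {2,5}→2  {4,5}→1
  3 left: {0,2,5}→3  {2,4,5}→3  {3,4,5}→1
  4 left: {0,2,4,5}→6  {1,3,4,5}→1  {2,3,4,5}→4
  placing 0:m first → 5 extensions
  placing 1:l first → 10 extensions
total linear extensions = 15

15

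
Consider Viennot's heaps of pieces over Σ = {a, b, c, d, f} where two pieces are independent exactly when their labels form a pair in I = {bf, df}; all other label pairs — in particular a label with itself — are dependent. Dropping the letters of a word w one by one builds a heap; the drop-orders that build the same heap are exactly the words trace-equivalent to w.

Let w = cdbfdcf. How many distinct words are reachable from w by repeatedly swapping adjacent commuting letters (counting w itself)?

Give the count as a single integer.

0(c) covers ∅
1(d) covers 0:c
2(b) covers 1:d
3(f) covers 0:c
4(d) covers 2:b
5(c) covers 3:f, 4:d
6(f) covers 5:c
floor of heap: 0:c
completions by unplaced set U, small U first (add the entries for U minus each lowest piece of U):
  |U|=1: {6}:1
  |U|=2: {5,6}:1
  |U|=3: {3,5,6}:1  {4,5,6}:1
  |U|=4: {2,4,5,6}:1  {3,4,5,6}:2
  |U|=5: {1,2,4,5,6}:1  {2,3,4,5,6}:3
  start at 0(c): 4

4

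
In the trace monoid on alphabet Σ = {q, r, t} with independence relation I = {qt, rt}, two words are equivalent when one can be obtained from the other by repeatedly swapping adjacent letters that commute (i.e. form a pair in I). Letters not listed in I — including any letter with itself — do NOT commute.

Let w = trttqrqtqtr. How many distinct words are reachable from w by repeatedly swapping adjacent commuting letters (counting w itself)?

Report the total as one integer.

#0=t has no predecessor
#1=r has no predecessor
#2=t depends on [0:t]
#3=t depends on [2:t]
#4=q depends on [1:r]
#5=r depends on [4:q]
#6=q depends on [5:r]
#7=t depends on [3:t]
#8=q depends on [6:q]
#9=t depends on [7:t]
#10=r depends on [8:q]
sources: [0:t, 1:r]
N(rest) = Σ N(rest − s) over sources s of rest; N(one piece) = 1:
  size 1 → [9]=1  [10]=1
  size 2 → [7,9]=1  [8,10]=1  [9,10]=2
  size 3 → [3,7,9]=1  [6,8,10]=1  [7,9,10]=3  [8,9,10]=3
  size 4 → [2,3,7,9]=1  [3,7,9,10]=4  [5,6,8,10]=1  [6,8,9,10]=4  [7,8,9,10]=6
  size 5 → [0,2,3,7,9]=1  [2,3,7,9,10]=5  [3,7,8,9,10]=10  [4,5,6,8,10]=1  [5,6,8,9,10]=5  [6,7,8,9,10]=10
  size 6 → [0,2,3,7,9,10]=6  [1,4,5,6,8,10]=1  [2,3,7,8,9,10]=15  [3,6,7,8,9,10]=20  [4,5,6,8,9,10]=6  [5,6,7,8,9,10]=15
  size 7 → [0,2,3,7,8,9,10]=21  [1,4,5,6,8,9,10]=7  [2,3,6,7,8,9,10]=35  [3,5,6,7,8,9,10]=35  [4,5,6,7,8,9,10]=21
  size 8 → [0,2,3,6,7,8,9,10]=56  [1,4,5,6,7,8,9,10]=28  [2,3,5,6,7,8,9,10]=70  [3,4,5,6,7,8,9,10]=56
  size 9 → [0,2,3,5,6,7,8,9,10]=126  [1,3,4,5,6,7,8,9,10]=84  [2,3,4,5,6,7,8,9,10]=126
  first=0(t) contributes 210
  first=1(r) contributes 252
|[w]| = 462

462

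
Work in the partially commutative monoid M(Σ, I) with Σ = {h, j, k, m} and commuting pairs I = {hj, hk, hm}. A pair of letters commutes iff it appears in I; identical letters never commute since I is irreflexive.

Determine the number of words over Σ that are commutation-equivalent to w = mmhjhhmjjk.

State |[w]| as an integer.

#0=m has no predecessor
#1=m depends on [0:m]
#2=h has no predecessor
#3=j depends on [1:m]
#4=h depends on [2:h]
#5=h depends on [4:h]
#6=m depends on [3:j]
#7=j depends on [6:m]
#8=j depends on [7:j]
#9=k depends on [8:j]
sources: [0:m, 2:h]
N(rest) = Σ N(rest − s) over sources s of rest; N(one piece) = 1:
  size 1 → [5]=1  [9]=1
  size 2 → [4,5]=1  [5,9]=2  [8,9]=1
  size 3 → [2,4,5]=1  [4,5,9]=3  [5,8,9]=3  [7,8,9]=1
  size 4 → [2,4,5,9]=4  [4,5,8,9]=6  [5,7,8,9]=4  [6,7,8,9]=1
  size 5 → [2,4,5,8,9]=10  [3,6,7,8,9]=1  [4,5,7,8,9]=10  [5,6,7,8,9]=5
  size 6 → [1,3,6,7,8,9]=1  [2,4,5,7,8,9]=20  [3,5,6,7,8,9]=6  [4,5,6,7,8,9]=15
  size 7 → [0,1,3,6,7,8,9]=1  [1,3,5,6,7,8,9]=7  [2,4,5,6,7,8,9]=35  [3,4,5,6,7,8,9]=21
  size 8 → [0,1,3,5,6,7,8,9]=8  [1,3,4,5,6,7,8,9]=28  [2,3,4,5,6,7,8,9]=56
  first=0(m) contributes 84
  first=2(h) contributes 36
|[w]| = 120

120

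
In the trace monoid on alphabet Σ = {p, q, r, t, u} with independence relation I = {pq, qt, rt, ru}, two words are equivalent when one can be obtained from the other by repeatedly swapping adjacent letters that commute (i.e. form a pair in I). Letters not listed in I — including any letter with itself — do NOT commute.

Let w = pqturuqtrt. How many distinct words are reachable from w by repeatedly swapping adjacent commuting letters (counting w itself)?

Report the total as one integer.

0(p) covers ∅
1(q) covers ∅
2(t) covers 0:p
3(u) covers 1:q, 2:t
4(r) covers 0:p, 1:q
5(u) covers 3:u
6(q) covers 4:r, 5:u
7(t) covers 5:u
8(r) covers 6:q
9(t) covers 7:t
floor of heap: 0:p, 1:q
completions by unplaced set U, small U first (add the entries for U minus each lowest piece of U):
  |U|=1: {8}:1  {9}:1
  |U|=2: {6,8}:1  {7,9}:1  {8,9}:2
  |U|=3: {4,6,8}:1  {6,8,9}:3  {7,8,9}:3
  |U|=4: {4,6,8,9}:4  {6,7,8,9}:6
  |U|=5: {4,6,7,8,9}:10  {5,6,7,8,9}:6
  |U|=6: {3,5,6,7,8,9}:6  {4,5,6,7,8,9}:16
  |U|=7: {2,3,5,6,7,8,9}:6  {3,4,5,6,7,8,9}:22
  |U|=8: {1,3,4,5,6,7,8,9}:22  {2,3,4,5,6,7,8,9}:28
  start at 0(p): 50
  start at 1(q): 28
sum over floor = 78

78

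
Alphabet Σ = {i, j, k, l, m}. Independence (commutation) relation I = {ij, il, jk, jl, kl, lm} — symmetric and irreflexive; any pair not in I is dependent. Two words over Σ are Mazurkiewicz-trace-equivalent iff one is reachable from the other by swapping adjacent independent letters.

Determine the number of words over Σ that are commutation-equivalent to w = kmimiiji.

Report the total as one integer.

drop 0:k onto floor
drop 1:m onto {0:k}
drop 2:i onto {1:m}
drop 3:m onto {2:i}
drop 4:i onto {3:m}
drop 5:i onto {4:i}
drop 6:j onto {3:m}
drop 7:i onto {5:i}
ground layer = {0:k}
drop-orders for the pieces not yet dropped (sum over which currently-grounded one goes next):
  1 to go: {6} 1  {7} 1
  2 to go: {5,7} 1  {6,7} 2
  3 to go: {4,5,7} 1  {5,6,7} 3
  4 to go: {4,5,6,7} 4
  5 to go: {3,4,5,6,7} 4
  6 to go: {2,3,4,5,6,7} 4
  if 0:k drops first: 4 orders

4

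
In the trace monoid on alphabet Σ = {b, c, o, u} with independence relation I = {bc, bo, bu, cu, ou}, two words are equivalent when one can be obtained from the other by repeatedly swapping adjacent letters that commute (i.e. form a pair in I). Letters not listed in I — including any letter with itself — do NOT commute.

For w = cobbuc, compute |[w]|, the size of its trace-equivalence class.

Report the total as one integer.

60

piece 0:c — minimal
piece 1:o rests on {0:c}
piece 2:b — minimal
piece 3:b rests on {2:b}
piece 4:u — minimal
piece 5:c rests on {1:o}
minimal pieces: {0:c, 2:b, 4:u}
ways to finish when only these pieces remain (= sum over removing one remaining piece with nothing left below it):
  1 left: {3}→1  {4}→1  {5}→1
  2 left: {1,5}→1  {2,3}→1  {3,4}→2  {3,5}→2  {4,5}→2
  3 left: {0,1,5}→1  {1,3,5}→3  {1,4,5}→3  {2,3,4}→3  {2,3,5}→3  {3,4,5}→6
  4 left: {0,1,3,5}→4  {0,1,4,5}→4  {1,2,3,5}→6  {1,3,4,5}→12  {2,3,4,5}→12
  placing 0:c first → 30 extensions
  placing 2:b first → 20 extensions
  placing 4:u first → 10 extensions
total linear extensions = 60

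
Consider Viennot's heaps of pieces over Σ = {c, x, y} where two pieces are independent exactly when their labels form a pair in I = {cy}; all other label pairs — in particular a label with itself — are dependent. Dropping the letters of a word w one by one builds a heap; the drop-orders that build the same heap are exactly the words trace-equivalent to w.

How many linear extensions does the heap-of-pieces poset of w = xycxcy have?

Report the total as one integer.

4

drop 0:x onto floor
drop 1:y onto {0:x}
drop 2:c onto {0:x}
drop 3:x onto {1:y, 2:c}
drop 4:c onto {3:x}
drop 5:y onto {3:x}
ground layer = {0:x}
drop-orders for the pieces not yet dropped (sum over which currently-grounded one goes next):
  1 to go: {4} 1  {5} 1
  2 to go: {4,5} 2
  3 to go: {3,4,5} 2
  4 to go: {1,3,4,5} 2  {2,3,4,5} 2
  if 0:x drops first: 4 orders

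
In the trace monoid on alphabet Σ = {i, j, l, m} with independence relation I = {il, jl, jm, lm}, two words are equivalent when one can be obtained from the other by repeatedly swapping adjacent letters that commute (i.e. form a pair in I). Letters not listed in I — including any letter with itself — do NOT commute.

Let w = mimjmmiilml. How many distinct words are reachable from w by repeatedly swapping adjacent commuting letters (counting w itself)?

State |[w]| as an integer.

0(m) covers ∅
1(i) covers 0:m
2(m) covers 1:i
3(j) covers 1:i
4(m) covers 2:m
5(m) covers 4:m
6(i) covers 3:j, 5:m
7(i) covers 6:i
8(l) covers ∅
9(m) covers 7:i
10(l) covers 8:l
floor of heap: 0:m, 8:l
completions by unplaced set U, small U first (add the entries for U minus each lowest piece of U):
  |U|=1: {9}:1  {10}:1
  |U|=2: {7,9}:1  {8,10}:1  {9,10}:2
  |U|=3: {6,7,9}:1  {7,9,10}:3  {8,9,10}:3
  |U|=4: {3,6,7,9}:1  {5,6,7,9}:1  {6,7,9,10}:4  {7,8,9,10}:6
  |U|=5: {3,5,6,7,9}:2  {3,6,7,9,10}:5  {4,5,6,7,9}:1  {5,6,7,9,10}:5  {6,7,8,9,10}:10
  |U|=6: {2,4,5,6,7,9}:1  {3,4,5,6,7,9}:3  {3,5,6,7,9,10}:12  {3,6,7,8,9,10}:15  {4,5,6,7,9,10}:6  {5,6,7,8,9,10}:15
  |U|=7: {2,3,4,5,6,7,9}:4  {2,4,5,6,7,9,10}:7  {3,4,5,6,7,9,10}:21  {3,5,6,7,8,9,10}:42  {4,5,6,7,8,9,10}:21
  |U|=8: {1,2,3,4,5,6,7,9}:4  {2,3,4,5,6,7,9,10}:32  {2,4,5,6,7,8,9,10}:28  {3,4,5,6,7,8,9,10}:84
  |U|=9: {0,1,2,3,4,5,6,7,9}:4  {1,2,3,4,5,6,7,9,10}:36  {2,3,4,5,6,7,8,9,10}:144
  start at 0(m): 180
  start at 8(l): 40
sum over floor = 220

220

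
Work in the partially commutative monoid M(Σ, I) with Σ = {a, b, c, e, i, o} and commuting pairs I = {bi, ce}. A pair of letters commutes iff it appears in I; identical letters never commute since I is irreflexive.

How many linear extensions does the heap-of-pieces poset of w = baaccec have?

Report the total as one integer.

0(b) covers ∅
1(a) covers 0:b
2(a) covers 1:a
3(c) covers 2:a
4(c) covers 3:c
5(e) covers 2:a
6(c) covers 4:c
floor of heap: 0:b
completions by unplaced set U, small U first (add the entries for U minus each lowest piece of U):
  |U|=1: {5}:1  {6}:1
  |U|=2: {4,6}:1  {5,6}:2
  |U|=3: {3,4,6}:1  {4,5,6}:3
  |U|=4: {3,4,5,6}:4
  |U|=5: {2,3,4,5,6}:4
  start at 0(b): 4

4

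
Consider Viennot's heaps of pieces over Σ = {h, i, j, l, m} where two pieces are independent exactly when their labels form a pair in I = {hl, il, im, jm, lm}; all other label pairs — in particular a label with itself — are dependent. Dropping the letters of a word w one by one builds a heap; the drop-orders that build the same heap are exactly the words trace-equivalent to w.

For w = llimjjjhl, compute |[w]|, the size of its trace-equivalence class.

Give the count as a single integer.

0(l) covers ∅
1(l) covers 0:l
2(i) covers ∅
3(m) covers ∅
4(j) covers 1:l, 2:i
5(j) covers 4:j
6(j) covers 5:j
7(h) covers 3:m, 6:j
8(l) covers 6:j
floor of heap: 0:l, 2:i, 3:m
completions by unplaced set U, small U first (add the entries for U minus each lowest piece of U):
  |U|=1: {7}:1  {8}:1
  |U|=2: {3,7}:1  {7,8}:2
  |U|=3: {3,7,8}:3  {6,7,8}:2
  |U|=4: {3,6,7,8}:5  {5,6,7,8}:2
  |U|=5: {3,5,6,7,8}:7  {4,5,6,7,8}:2
  |U|=6: {1,4,5,6,7,8}:2  {2,4,5,6,7,8}:2  {3,4,5,6,7,8}:9
  |U|=7: {0,1,4,5,6,7,8}:2  {1,2,4,5,6,7,8}:4  {1,3,4,5,6,7,8}:11  {2,3,4,5,6,7,8}:11
  start at 0(l): 26
  start at 2(i): 13
  start at 3(m): 6
sum over floor = 45

45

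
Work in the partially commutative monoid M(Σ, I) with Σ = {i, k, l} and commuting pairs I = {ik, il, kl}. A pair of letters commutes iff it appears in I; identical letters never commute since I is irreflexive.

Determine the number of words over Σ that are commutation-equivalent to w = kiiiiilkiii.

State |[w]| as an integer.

0(k) covers ∅
1(i) covers ∅
2(i) covers 1:i
3(i) covers 2:i
4(i) covers 3:i
5(i) covers 4:i
6(l) covers ∅
7(k) covers 0:k
8(i) covers 5:i
9(i) covers 8:i
10(i) covers 9:i
floor of heap: 0:k, 1:i, 6:l
completions by unplaced set U, small U first (add the entries for U minus each lowest piece of U):
  |U|=1: {6}:1  {7}:1  {10}:1
  |U|=2: {0,7}:1  {6,7}:2  {6,10}:2  {7,10}:2  {9,10}:1
  |U|=3: {0,6,7}:3  {0,7,10}:3  {6,7,10}:6  {6,9,10}:3  {7,9,10}:3  {8,9,10}:1
  |U|=4: {0,6,7,10}:12  {0,7,9,10}:6  {5,8,9,10}:1  {6,7,9,10}:12  {6,8,9,10}:4  {7,8,9,10}:4
  |U|=5: {0,6,7,9,10}:30  {0,7,8,9,10}:10  {4,5,8,9,10}:1  {5,6,8,9,10}:5  {5,7,8,9,10}:5  {6,7,8,9,10}:20
  |U|=6: {0,5,7,8,9,10}:15  {0,6,7,8,9,10}:60  {3,4,5,8,9,10}:1  {4,5,6,8,9,10}:6  {4,5,7,8,9,10}:6  {5,6,7,8,9,10}:30
  |U|=7: {0,4,5,7,8,9,10}:21  {0,5,6,7,8,9,10}:105  {2,3,4,5,8,9,10}:1  {3,4,5,6,8,9,10}:7  {3,4,5,7,8,9,10}:7  {4,5,6,7,8,9,10}:42
  |U|=8: {0,3,4,5,7,8,9,10}:28  {0,4,5,6,7,8,9,10}:168  {1,2,3,4,5,8,9,10}:1  {2,3,4,5,6,8,9,10}:8  {2,3,4,5,7,8,9,10}:8  {3,4,5,6,7,8,9,10}:56
  |U|=9: {0,2,3,4,5,7,8,9,10}:36  {0,3,4,5,6,7,8,9,10}:252  {1,2,3,4,5,6,8,9,10}:9  {1,2,3,4,5,7,8,9,10}:9  {2,3,4,5,6,7,8,9,10}:72
  start at 0(k): 90
  start at 1(i): 360
  start at 6(l): 45
sum over floor = 495

495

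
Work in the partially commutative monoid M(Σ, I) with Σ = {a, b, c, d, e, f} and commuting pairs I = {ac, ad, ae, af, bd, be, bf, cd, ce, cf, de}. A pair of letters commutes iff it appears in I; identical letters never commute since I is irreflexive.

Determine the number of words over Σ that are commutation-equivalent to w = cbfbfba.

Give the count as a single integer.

21

#0=c has no predecessor
#1=b depends on [0:c]
#2=f has no predecessor
#3=b depends on [1:b]
#4=f depends on [2:f]
#5=b depends on [3:b]
#6=a depends on [5:b]
sources: [0:c, 2:f]
N(rest) = Σ N(rest − s) over sources s of rest; N(one piece) = 1:
  size 1 → [4]=1  [6]=1
  size 2 → [2,4]=1  [4,6]=2  [5,6]=1
  size 3 → [2,4,6]=3  [3,5,6]=1  [4,5,6]=3
  size 4 → [1,3,5,6]=1  [2,4,5,6]=6  [3,4,5,6]=4
  size 5 → [0,1,3,5,6]=1  [1,3,4,5,6]=5  [2,3,4,5,6]=10
  first=0(c) contributes 15
  first=2(f) contributes 6
|[w]| = 21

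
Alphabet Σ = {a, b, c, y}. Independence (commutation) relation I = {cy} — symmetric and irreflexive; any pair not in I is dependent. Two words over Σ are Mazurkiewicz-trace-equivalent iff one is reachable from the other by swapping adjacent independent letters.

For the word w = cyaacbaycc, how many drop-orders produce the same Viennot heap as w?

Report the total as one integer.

6

drop 0:c onto floor
drop 1:y onto floor
drop 2:a onto {0:c, 1:y}
drop 3:a onto {2:a}
drop 4:c onto {3:a}
drop 5:b onto {4:c}
drop 6:a onto {5:b}
drop 7:y onto {6:a}
drop 8:c onto {6:a}
drop 9:c onto {8:c}
ground layer = {0:c, 1:y}
drop-orders for the pieces not yet dropped (sum over which currently-grounded one goes next):
  1 to go: {7} 1  {9} 1
  2 to go: {7,9} 2  {8,9} 1
  3 to go: {7,8,9} 3
  4 to go: {6,7,8,9} 3
  5 to go: {5,6,7,8,9} 3
  6 to go: {4,5,6,7,8,9} 3
  7 to go: {3,4,5,6,7,8,9} 3
  8 to go: {2,3,4,5,6,7,8,9} 3
  if 0:c drops first: 3 orders
  if 1:y drops first: 3 orders
heap linearizations: 6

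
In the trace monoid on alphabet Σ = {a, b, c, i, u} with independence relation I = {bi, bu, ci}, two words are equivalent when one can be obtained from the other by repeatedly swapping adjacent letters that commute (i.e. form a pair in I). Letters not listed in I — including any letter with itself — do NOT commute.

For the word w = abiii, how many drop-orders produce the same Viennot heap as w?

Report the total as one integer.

4

drop 0:a onto floor
drop 1:b onto {0:a}
drop 2:i onto {0:a}
drop 3:i onto {2:i}
drop 4:i onto {3:i}
ground layer = {0:a}
drop-orders for the pieces not yet dropped (sum over which currently-grounded one goes next):
  1 to go: {1} 1  {4} 1
  2 to go: {1,4} 2  {3,4} 1
  3 to go: {1,3,4} 3  {2,3,4} 1
  if 0:a drops first: 4 orders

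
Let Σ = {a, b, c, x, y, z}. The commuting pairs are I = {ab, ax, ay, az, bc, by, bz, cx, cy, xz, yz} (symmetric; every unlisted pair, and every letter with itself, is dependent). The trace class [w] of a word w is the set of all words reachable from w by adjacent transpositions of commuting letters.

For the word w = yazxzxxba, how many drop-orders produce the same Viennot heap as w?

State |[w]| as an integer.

#0=y has no predecessor
#1=a has no predecessor
#2=z has no predecessor
#3=x depends on [0:y]
#4=z depends on [2:z]
#5=x depends on [3:x]
#6=x depends on [5:x]
#7=b depends on [6:x]
#8=a depends on [1:a]
sources: [0:y, 1:a, 2:z]
N(rest) = Σ N(rest − s) over sources s of rest; N(one piece) = 1:
  size 1 → [4]=1  [7]=1  [8]=1
  size 2 → [1,8]=1  [2,4]=1  [4,7]=2  [4,8]=2  [6,7]=1  [7,8]=2
  size 3 → [1,4,8]=3  [1,7,8]=3  [2,4,7]=3  [2,4,8]=3  [4,6,7]=3  [4,7,8]=6  [5,6,7]=1  [6,7,8]=3
  size 4 → [1,2,4,8]=6  [1,4,7,8]=12  [1,6,7,8]=6  [2,4,6,7]=6  [2,4,7,8]=12  [3,5,6,7]=1  [4,5,6,7]=4  [4,6,7,8]=12  [5,6,7,8]=4
  size 5 → [0,3,5,6,7]=1  [1,2,4,7,8]=30  [1,4,6,7,8]=30  [1,5,6,7,8]=10  [2,4,5,6,7]=10  [2,4,6,7,8]=30  [3,4,5,6,7]=5  [3,5,6,7,8]=5  [4,5,6,7,8]=20
  size 6 → [0,3,4,5,6,7]=6  [0,3,5,6,7,8]=6  [1,2,4,6,7,8]=90  [1,3,5,6,7,8]=15  [1,4,5,6,7,8]=60  [2,3,4,5,6,7]=15  [2,4,5,6,7,8]=60  [3,4,5,6,7,8]=30
  size 7 → [0,1,3,5,6,7,8]=21  [0,2,3,4,5,6,7]=21  [0,3,4,5,6,7,8]=42  [1,2,4,5,6,7,8]=210  [1,3,4,5,6,7,8]=105  [2,3,4,5,6,7,8]=105
  first=0(y) contributes 420
  first=1(a) contributes 168
  first=2(z) contributes 168
|[w]| = 756

756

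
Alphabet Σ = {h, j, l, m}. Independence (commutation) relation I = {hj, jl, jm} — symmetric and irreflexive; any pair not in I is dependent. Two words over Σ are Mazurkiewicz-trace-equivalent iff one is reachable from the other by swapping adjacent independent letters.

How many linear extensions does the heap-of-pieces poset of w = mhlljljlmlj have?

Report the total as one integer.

165

0(m) covers ∅
1(h) covers 0:m
2(l) covers 1:h
3(l) covers 2:l
4(j) covers ∅
5(l) covers 3:l
6(j) covers 4:j
7(l) covers 5:l
8(m) covers 7:l
9(l) covers 8:m
10(j) covers 6:j
floor of heap: 0:m, 4:j
completions by unplaced set U, small U first (add the entries for U minus each lowest piece of U):
  |U|=1: {9}:1  {10}:1
  |U|=2: {6,10}:1  {8,9}:1  {9,10}:2
  |U|=3: {4,6,10}:1  {6,9,10}:3  {7,8,9}:1  {8,9,10}:3
  |U|=4: {4,6,9,10}:4  {5,7,8,9}:1  {6,8,9,10}:6  {7,8,9,10}:4
  |U|=5: {3,5,7,8,9}:1  {4,6,8,9,10}:10  {5,7,8,9,10}:5  {6,7,8,9,10}:10
  |U|=6: {2,3,5,7,8,9}:1  {3,5,7,8,9,10}:6  {4,6,7,8,9,10}:20  {5,6,7,8,9,10}:15
  |U|=7: {1,2,3,5,7,8,9}:1  {2,3,5,7,8,9,10}:7  {3,5,6,7,8,9,10}:21  {4,5,6,7,8,9,10}:35
  |U|=8: {0,1,2,3,5,7,8,9}:1  {1,2,3,5,7,8,9,10}:8  {2,3,5,6,7,8,9,10}:28  {3,4,5,6,7,8,9,10}:56
  |U|=9: {0,1,2,3,5,7,8,9,10}:9  {1,2,3,5,6,7,8,9,10}:36  {2,3,4,5,6,7,8,9,10}:84
  start at 0(m): 120
  start at 4(j): 45
sum over floor = 165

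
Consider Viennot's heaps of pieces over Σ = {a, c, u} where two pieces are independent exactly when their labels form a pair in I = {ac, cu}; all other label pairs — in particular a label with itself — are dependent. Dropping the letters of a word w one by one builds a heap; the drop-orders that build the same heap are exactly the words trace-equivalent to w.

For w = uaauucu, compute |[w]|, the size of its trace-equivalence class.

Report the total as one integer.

7

0(u) covers ∅
1(a) covers 0:u
2(a) covers 1:a
3(u) covers 2:a
4(u) covers 3:u
5(c) covers ∅
6(u) covers 4:u
floor of heap: 0:u, 5:c
completions by unplaced set U, small U first (add the entries for U minus each lowest piece of U):
  |U|=1: {5}:1  {6}:1
  |U|=2: {4,6}:1  {5,6}:2
  |U|=3: {3,4,6}:1  {4,5,6}:3
  |U|=4: {2,3,4,6}:1  {3,4,5,6}:4
  |U|=5: {1,2,3,4,6}:1  {2,3,4,5,6}:5
  start at 0(u): 6
  start at 5(c): 1
sum over floor = 7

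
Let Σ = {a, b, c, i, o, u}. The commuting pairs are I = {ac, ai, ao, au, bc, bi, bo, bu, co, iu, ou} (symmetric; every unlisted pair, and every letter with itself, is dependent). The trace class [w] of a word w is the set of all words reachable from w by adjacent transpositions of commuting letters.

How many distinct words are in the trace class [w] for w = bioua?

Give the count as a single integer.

0(b) covers ∅
1(i) covers ∅
2(o) covers 1:i
3(u) covers ∅
4(a) covers 0:b
floor of heap: 0:b, 1:i, 3:u
completions by unplaced set U, small U first (add the entries for U minus each lowest piece of U):
  |U|=1: {2}:1  {3}:1  {4}:1
  |U|=2: {0,4}:1  {1,2}:1  {2,3}:2  {2,4}:2  {3,4}:2
  |U|=3: {0,2,4}:3  {0,3,4}:3  {1,2,3}:3  {1,2,4}:3  {2,3,4}:6
  start at 0(b): 12
  start at 1(i): 12
  start at 3(u): 6
sum over floor = 30

30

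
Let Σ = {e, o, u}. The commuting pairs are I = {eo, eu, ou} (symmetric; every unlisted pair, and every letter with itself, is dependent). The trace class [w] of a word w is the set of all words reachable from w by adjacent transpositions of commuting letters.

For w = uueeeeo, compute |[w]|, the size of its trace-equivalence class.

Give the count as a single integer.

0(u) covers ∅
1(u) covers 0:u
2(e) covers ∅
3(e) covers 2:e
4(e) covers 3:e
5(e) covers 4:e
6(o) covers ∅
floor of heap: 0:u, 2:e, 6:o
completions by unplaced set U, small U first (add the entries for U minus each lowest piece of U):
  |U|=1: {1}:1  {5}:1  {6}:1
  |U|=2: {0,1}:1  {1,5}:2  {1,6}:2  {4,5}:1  {5,6}:2
  |U|=3: {0,1,5}:3  {0,1,6}:3  {1,4,5}:3  {1,5,6}:6  {3,4,5}:1  {4,5,6}:3
  |U|=4: {0,1,4,5}:6  {0,1,5,6}:12  {1,3,4,5}:4  {1,4,5,6}:12  {2,3,4,5}:1  {3,4,5,6}:4
  |U|=5: {0,1,3,4,5}:10  {0,1,4,5,6}:30  {1,2,3,4,5}:5  {1,3,4,5,6}:20  {2,3,4,5,6}:5
  start at 0(u): 30
  start at 2(e): 60
  start at 6(o): 15
sum over floor = 105

105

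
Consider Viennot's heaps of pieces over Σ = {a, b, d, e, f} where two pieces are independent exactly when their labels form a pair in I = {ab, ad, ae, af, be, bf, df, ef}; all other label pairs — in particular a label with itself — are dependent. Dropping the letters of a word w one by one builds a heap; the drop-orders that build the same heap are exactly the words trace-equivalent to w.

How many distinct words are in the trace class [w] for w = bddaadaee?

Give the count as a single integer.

#0=b has no predecessor
#1=d depends on [0:b]
#2=d depends on [1:d]
#3=a has no predecessor
#4=a depends on [3:a]
#5=d depends on [2:d]
#6=a depends on [4:a]
#7=e depends on [5:d]
#8=e depends on [7:e]
sources: [0:b, 3:a]
N(rest) = Σ N(rest − s) over sources s of rest; N(one piece) = 1:
  size 1 → [6]=1  [8]=1
  size 2 → [4,6]=1  [6,8]=2  [7,8]=1
  size 3 → [3,4,6]=1  [4,6,8]=3  [5,7,8]=1  [6,7,8]=3
  size 4 → [2,5,7,8]=1  [3,4,6,8]=4  [4,6,7,8]=6  [5,6,7,8]=4
  size 5 → [1,2,5,7,8]=1  [2,5,6,7,8]=5  [3,4,6,7,8]=10  [4,5,6,7,8]=10
  size 6 → [0,1,2,5,7,8]=1  [1,2,5,6,7,8]=6  [2,4,5,6,7,8]=15  [3,4,5,6,7,8]=20
  size 7 → [0,1,2,5,6,7,8]=7  [1,2,4,5,6,7,8]=21  [2,3,4,5,6,7,8]=35
  first=0(b) contributes 56
  first=3(a) contributes 28
|[w]| = 84

84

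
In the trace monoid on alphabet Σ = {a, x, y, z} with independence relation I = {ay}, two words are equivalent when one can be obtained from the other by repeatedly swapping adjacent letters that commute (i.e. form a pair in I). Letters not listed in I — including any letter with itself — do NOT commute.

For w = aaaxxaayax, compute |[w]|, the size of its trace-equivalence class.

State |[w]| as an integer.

0(a) covers ∅
1(a) covers 0:a
2(a) covers 1:a
3(x) covers 2:a
4(x) covers 3:x
5(a) covers 4:x
6(a) covers 5:a
7(y) covers 4:x
8(a) covers 6:a
9(x) covers 7:y, 8:a
floor of heap: 0:a
completions by unplaced set U, small U first (add the entries for U minus each lowest piece of U):
  |U|=1: {9}:1
  |U|=2: {7,9}:1  {8,9}:1
  |U|=3: {6,8,9}:1  {7,8,9}:2
  |U|=4: {5,6,8,9}:1  {6,7,8,9}:3
  |U|=5: {5,6,7,8,9}:4
  |U|=6: {4,5,6,7,8,9}:4
  |U|=7: {3,4,5,6,7,8,9}:4
  |U|=8: {2,3,4,5,6,7,8,9}:4
  start at 0(a): 4

4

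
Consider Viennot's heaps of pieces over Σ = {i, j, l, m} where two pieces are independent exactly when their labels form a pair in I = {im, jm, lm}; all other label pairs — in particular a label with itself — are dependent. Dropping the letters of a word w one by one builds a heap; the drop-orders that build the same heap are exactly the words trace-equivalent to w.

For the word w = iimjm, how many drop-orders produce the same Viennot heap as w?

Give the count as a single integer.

10

#0=i has no predecessor
#1=i depends on [0:i]
#2=m has no predecessor
#3=j depends on [1:i]
#4=m depends on [2:m]
sources: [0:i, 2:m]
N(rest) = Σ N(rest − s) over sources s of rest; N(one piece) = 1:
  size 1 → [3]=1  [4]=1
  size 2 → [1,3]=1  [2,4]=1  [3,4]=2
  size 3 → [0,1,3]=1  [1,3,4]=3  [2,3,4]=3
  first=0(i) contributes 6
  first=2(m) contributes 4
|[w]| = 10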